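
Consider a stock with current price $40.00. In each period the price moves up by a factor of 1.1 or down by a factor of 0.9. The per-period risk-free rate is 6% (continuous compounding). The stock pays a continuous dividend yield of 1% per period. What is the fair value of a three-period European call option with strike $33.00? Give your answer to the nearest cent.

Per-period risk-free factor R = e^0.06 = 1.0618; dividend-adjusted growth = e^(0.06−0.01) = 1.0513.
Risk-neutral probability p = (1.0513 − 0.9)/(1.1 − 0.9) = 0.1513/0.2000 = 0.7564
Terminal stock prices: S_uuu = 53.24, S_uud = 43.56, S_udd = 35.64, S_ddd = 29.16
Terminal payoffs (S − K): max(20.24, 0) = 20.24, max(10.56, 0) = 10.56, max(2.64, 0) = 2.64, max(-3.84, 0) = 0
Node uu (S = 48.4): V_uu = e^(−0.06)·[0.7564·20.2400 + 0.2436·10.5600] = 16.8402
Node ud (S = 39.6): V_ud = e^(−0.06)·[0.7564·10.5600 + 0.2436·2.6400] = 8.1277
Node dd (S = 32.4): V_dd = e^(−0.06)·[0.7564·2.6400 + 0.2436·0.0000] = 1.8805
Node u (S = 44): V_u = e^(−0.06)·[0.7564·16.8402 + 0.2436·8.1277] = 13.8604
Node d (S = 36): V_d = e^(−0.06)·[0.7564·8.1277 + 0.2436·1.8805] = 6.2210
Node 0 (S = 40): V_0 = e^(−0.06)·[0.7564·13.8604 + 0.2436·6.2210] = 11.3003

$11.30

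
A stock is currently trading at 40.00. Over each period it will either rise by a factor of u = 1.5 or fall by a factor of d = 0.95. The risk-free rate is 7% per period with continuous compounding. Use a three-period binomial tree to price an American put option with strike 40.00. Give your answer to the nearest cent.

Risk-neutral probability p = (e^0.07 − 0.95)/(1.5 − 0.95) = 0.1225/0.5500 = 0.2227
Terminal stock prices: S_uuu = 135, S_uud = 85.5, S_udd = 54.15, S_ddd = 34.29
Terminal payoffs (K − S): max(-95, 0) = 0, max(-45.5, 0) = 0, max(-14.15, 0) = 0, max(5.705, 0) = 5.705
Node uu (S = 90): continuation = e^(−0.07)·[0.2227·0.0000 + 0.7773·0.0000] = 0.0000; exercise value = 0.0000 ≤ continuation, so V_uu = 0.0000
Node ud (S = 57): continuation = e^(−0.07)·[0.2227·0.0000 + 0.7773·0.0000] = 0.0000; exercise value = 0.0000 ≤ continuation, so V_ud = 0.0000
Node dd (S = 36.1): continuation = e^(−0.07)·[0.2227·0.0000 + 0.7773·5.7050] = 4.1345; exercise value = 3.9000 ≤ continuation, so V_dd = 4.1345
Node u (S = 60): continuation = e^(−0.07)·[0.2227·0.0000 + 0.7773·0.0000] = 0.0000; exercise value = 0.0000 ≤ continuation, so V_u = 0.0000
Node d (S = 38): continuation = e^(−0.07)·[0.2227·0.0000 + 0.7773·4.1345] = 2.9963; exercise value = 2.0000 ≤ continuation, so V_d = 2.9963
Node 0 (S = 40): continuation = e^(−0.07)·[0.2227·0.0000 + 0.7773·2.9963] = 2.1714; exercise value = 0.0000 ≤ continuation, so V_0 = 2.1714

2.17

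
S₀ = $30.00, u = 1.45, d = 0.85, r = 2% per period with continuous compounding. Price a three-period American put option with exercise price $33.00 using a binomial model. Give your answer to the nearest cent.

Risk-neutral probability p = (e^0.02 − 0.85)/(1.45 − 0.85) = 0.1702/0.6000 = 0.2837
Terminal stock prices: S_uuu = 91.46, S_uud = 53.61, S_udd = 31.43, S_ddd = 18.42
Terminal payoffs (K − S): max(-58.46, 0) = 0, max(-20.61, 0) = 0, max(1.571, 0) = 1.571, max(14.58, 0) = 14.58
Node uu (S = 63.08): continuation = e^(−0.02)·[0.2837·0.0000 + 0.7163·0.0000] = 0.0000; exercise value = 0.0000 ≤ continuation, so V_uu = 0.0000
Node ud (S = 36.98): continuation = e^(−0.02)·[0.2837·0.0000 + 0.7163·1.5713] = 1.1032; exercise value = 0.0000 ≤ continuation, so V_ud = 1.1032
Node dd (S = 21.67): continuation = e^(−0.02)·[0.2837·1.5713 + 0.7163·14.5763] = 10.6716; exercise value = 11.3250 > continuation, so V_dd = 11.3250 (exercise)
Node u (S = 43.5): continuation = e^(−0.02)·[0.2837·0.0000 + 0.7163·1.1032] = 0.7746; exercise value = 0.0000 ≤ continuation, so V_u = 0.7746
Node d (S = 25.5): continuation = e^(−0.02)·[0.2837·1.1032 + 0.7163·11.3250] = 8.2586; exercise value = 7.5000 ≤ continuation, so V_d = 8.2586
Node 0 (S = 30): continuation = e^(−0.02)·[0.2837·0.7746 + 0.7163·8.2586] = 6.0141; exercise value = 3.0000 ≤ continuation, so V_0 = 6.0141

$6.01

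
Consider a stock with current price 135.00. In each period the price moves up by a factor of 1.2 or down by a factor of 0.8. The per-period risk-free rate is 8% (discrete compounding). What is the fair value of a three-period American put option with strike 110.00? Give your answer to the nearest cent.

Risk-neutral probability p = (1 + 0.08 − 0.8)/(1.2 − 0.8) = 0.2800/0.4000 = 0.7000
Terminal stock prices: S_uuu = 233.3, S_uud = 155.5, S_udd = 103.7, S_ddd = 69.12
Terminal payoffs (K − S): max(-123.3, 0) = 0, max(-45.52, 0) = 0, max(6.32, 0) = 6.32, max(40.88, 0) = 40.88
Node uu (S = 194.4): continuation = 1/1.08·[0.7000·0.0000 + 0.3000·0.0000] = 0.0000; exercise value = 0.0000 ≤ continuation, so V_uu = 0.0000
Node ud (S = 129.6): continuation = 1/1.08·[0.7000·0.0000 + 0.3000·6.3200] = 1.7556; exercise value = 0.0000 ≤ continuation, so V_ud = 1.7556
Node dd (S = 86.4): continuation = 1/1.08·[0.7000·6.3200 + 0.3000·40.8800] = 15.4519; exercise value = 23.6000 > continuation, so V_dd = 23.6000 (exercise)
Node u (S = 162): continuation = 1/1.08·[0.7000·0.0000 + 0.3000·1.7556] = 0.4877; exercise value = 0.0000 ≤ continuation, so V_u = 0.4877
Node d (S = 108): continuation = 1/1.08·[0.7000·1.7556 + 0.3000·23.6000] = 7.6934; exercise value = 2.0000 ≤ continuation, so V_d = 7.6934
Node 0 (S = 135): continuation = 1/1.08·[0.7000·0.4877 + 0.3000·7.6934] = 2.4531; exercise value = 0.0000 ≤ continuation, so V_0 = 2.4531

2.45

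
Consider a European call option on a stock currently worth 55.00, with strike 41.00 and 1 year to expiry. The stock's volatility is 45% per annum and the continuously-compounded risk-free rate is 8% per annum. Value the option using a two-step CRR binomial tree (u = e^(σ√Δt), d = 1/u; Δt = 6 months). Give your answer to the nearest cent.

CRR parameters: u = e^(σ√Δt) = e^(0.45·√0.5) = 1.3746, d = 1/u = 0.7275
Per-period rate: rΔt = 0.08·0.5 = 0.04, so R = e^0.04 = 1.0408
Risk-neutral probability p = (e^0.04 − 0.7275)/(1.3746 − 0.7275) = 0.3134/0.6472 = 0.4842
Terminal stock prices: S_uu = 103.9, S_ud = 55, S_dd = 29.11
Terminal payoffs (S − K): max(62.93, 0) = 62.93, max(14, 0) = 14, max(-11.89, 0) = 0
Node u (S = 75.61): V_u = e^(−0.04)·[0.4842·62.9312 + 0.5158·14.0000] = 36.2133
Node d (S = 40.01): V_d = e^(−0.04)·[0.4842·14.0000 + 0.5158·0.0000] = 6.5126
Node 0 (S = 55): V_0 = e^(−0.04)·[0.4842·36.2133 + 0.5158·6.5126] = 20.0737

20.07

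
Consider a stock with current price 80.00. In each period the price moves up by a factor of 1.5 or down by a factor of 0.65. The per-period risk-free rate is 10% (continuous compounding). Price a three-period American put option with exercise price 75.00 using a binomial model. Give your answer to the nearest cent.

Risk-neutral probability p = (e^0.1 − 0.65)/(1.5 − 0.65) = 0.4552/0.8500 = 0.5355
Terminal stock prices: S_uuu = 270, S_uud = 117, S_udd = 50.7, S_ddd = 21.97
Terminal payoffs (K − S): max(-195, 0) = 0, max(-42, 0) = 0, max(24.3, 0) = 24.3, max(53.03, 0) = 53.03
Node uu (S = 180): continuation = e^(−0.1)·[0.5355·0.0000 + 0.4645·0.0000] = 0.0000; exercise value = 0.0000 ≤ continuation, so V_uu = 0.0000
Node ud (S = 78): continuation = e^(−0.1)·[0.5355·0.0000 + 0.4645·24.3000] = 10.2133; exercise value = 0.0000 ≤ continuation, so V_ud = 10.2133
Node dd (S = 33.8): continuation = e^(−0.1)·[0.5355·24.3000 + 0.4645·53.0300] = 34.0628; exercise value = 41.2000 > continuation, so V_dd = 41.2000 (exercise)
Node u (S = 120): continuation = e^(−0.1)·[0.5355·0.0000 + 0.4645·10.2133] = 4.2927; exercise value = 0.0000 ≤ continuation, so V_u = 4.2927
Node d (S = 52): continuation = e^(−0.1)·[0.5355·10.2133 + 0.4645·41.2000] = 22.2651; exercise value = 23.0000 > continuation, so V_d = 23.0000 (exercise)
Node 0 (S = 80): continuation = e^(−0.1)·[0.5355·4.2927 + 0.4645·23.0000] = 11.7469; exercise value = 0.0000 ≤ continuation, so V_0 = 11.7469

11.75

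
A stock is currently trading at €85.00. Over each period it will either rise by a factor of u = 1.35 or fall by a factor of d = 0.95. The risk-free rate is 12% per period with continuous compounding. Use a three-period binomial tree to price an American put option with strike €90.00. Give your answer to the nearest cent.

€5.00

Risk-neutral probability p = (e^0.12 − 0.95)/(1.35 − 0.95) = 0.1775/0.4000 = 0.4437
Terminal stock prices: S_uuu = 209.1, S_uud = 147.2, S_udd = 103.6, S_ddd = 72.88
Terminal payoffs (K − S): max(-119.1, 0) = 0, max(-57.17, 0) = 0, max(-13.56, 0) = 0, max(17.12, 0) = 17.12
Node uu (S = 154.9): continuation = e^(−0.12)·[0.4437·0.0000 + 0.5563·0.0000] = 0.0000; exercise value = 0.0000 ≤ continuation, so V_uu = 0.0000
Node ud (S = 109): continuation = e^(−0.12)·[0.4437·0.0000 + 0.5563·0.0000] = 0.0000; exercise value = 0.0000 ≤ continuation, so V_ud = 0.0000
Node dd (S = 76.71): continuation = e^(−0.12)·[0.4437·0.0000 + 0.5563·17.1231] = 8.4478; exercise value = 13.2875 > continuation, so V_dd = 13.2875 (exercise)
Node u (S = 114.8): continuation = e^(−0.12)·[0.4437·0.0000 + 0.5563·0.0000] = 0.0000; exercise value = 0.0000 ≤ continuation, so V_u = 0.0000
Node d (S = 80.75): continuation = e^(−0.12)·[0.4437·0.0000 + 0.5563·13.2875] = 6.5555; exercise value = 9.2500 > continuation, so V_d = 9.2500 (exercise)
Node 0 (S = 85): continuation = e^(−0.12)·[0.4437·0.0000 + 0.5563·9.2500] = 4.5635; exercise value = 5.0000 > continuation, so V_0 = 5.0000 (exercise)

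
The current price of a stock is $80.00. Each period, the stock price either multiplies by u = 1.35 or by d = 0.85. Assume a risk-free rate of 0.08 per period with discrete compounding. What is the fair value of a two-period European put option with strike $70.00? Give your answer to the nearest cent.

$3.05

Risk-neutral probability p = (1 + 0.08 − 0.85)/(1.35 − 0.85) = 0.2300/0.5000 = 0.4600
Terminal stock prices: S_uu = 145.8, S_ud = 91.8, S_dd = 57.8
Terminal payoffs (K − S): max(-75.8, 0) = 0, max(-21.8, 0) = 0, max(12.2, 0) = 12.2
Node u (S = 108): V_u = 1/1.08·[0.4600·0.0000 + 0.5400·0.0000] = 0.0000
Node d (S = 68): V_d = 1/1.08·[0.4600·0.0000 + 0.5400·12.2000] = 6.1000
Node 0 (S = 80): V_0 = 1/1.08·[0.4600·0.0000 + 0.5400·6.1000] = 3.0500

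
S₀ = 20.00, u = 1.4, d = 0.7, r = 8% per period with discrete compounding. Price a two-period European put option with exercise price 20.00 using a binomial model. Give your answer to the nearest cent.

Risk-neutral probability p = (1 + 0.08 − 0.7)/(1.4 − 0.7) = 0.3800/0.7000 = 0.5429
Terminal stock prices: S_uu = 39.2, S_ud = 19.6, S_dd = 9.8
Terminal payoffs (K − S): max(-19.2, 0) = 0, max(0.4, 0) = 0.4, max(10.2, 0) = 10.2
Node u (S = 28): V_u = 1/1.08·[0.5429·0.0000 + 0.4571·0.4000] = 0.1693
Node d (S = 14): V_d = 1/1.08·[0.5429·0.4000 + 0.4571·10.2000] = 4.5185
Node 0 (S = 20): V_0 = 1/1.08·[0.5429·0.1693 + 0.4571·4.5185] = 1.9977

2.00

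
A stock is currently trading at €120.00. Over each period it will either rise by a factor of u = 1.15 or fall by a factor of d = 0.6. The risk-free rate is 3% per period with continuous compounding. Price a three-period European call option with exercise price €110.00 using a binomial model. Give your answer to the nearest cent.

€31.77

Risk-neutral probability p = (e^0.03 − 0.6)/(1.15 − 0.6) = 0.4305/0.5500 = 0.7826
Terminal stock prices: S_uuu = 182.5, S_uud = 95.22, S_udd = 49.68, S_ddd = 25.92
Terminal payoffs (S − K): max(72.5, 0) = 72.5, max(-14.78, 0) = 0, max(-60.32, 0) = 0, max(-84.08, 0) = 0
Node uu (S = 158.7): V_uu = e^(−0.03)·[0.7826·72.5050 + 0.2174·0.0000] = 55.0686
Node ud (S = 82.8): V_ud = e^(−0.03)·[0.7826·0.0000 + 0.2174·0.0000] = 0.0000
Node dd (S = 43.2): V_dd = e^(−0.03)·[0.7826·0.0000 + 0.2174·0.0000] = 0.0000
Node u (S = 138): V_u = e^(−0.03)·[0.7826·55.0686 + 0.2174·0.0000] = 41.8253
Node d (S = 72): V_d = e^(−0.03)·[0.7826·0.0000 + 0.2174·0.0000] = 0.0000
Node 0 (S = 120): V_0 = e^(−0.03)·[0.7826·41.8253 + 0.2174·0.0000] = 31.7669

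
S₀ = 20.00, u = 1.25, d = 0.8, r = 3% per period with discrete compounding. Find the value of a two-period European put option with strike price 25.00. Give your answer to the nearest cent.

5.10

Risk-neutral probability p = (1 + 0.03 − 0.8)/(1.25 − 0.8) = 0.2300/0.4500 = 0.5111
Terminal stock prices: S_uu = 31.25, S_ud = 20, S_dd = 12.8
Terminal payoffs (K − S): max(-6.25, 0) = 0, max(5, 0) = 5, max(12.2, 0) = 12.2
Node u (S = 25): V_u = 1/1.03·[0.5111·0.0000 + 0.4889·5.0000] = 2.3732
Node d (S = 16): V_d = 1/1.03·[0.5111·5.0000 + 0.4889·12.2000] = 8.2718
Node 0 (S = 20): V_0 = 1/1.03·[0.5111·2.3732 + 0.4889·8.2718] = 5.1039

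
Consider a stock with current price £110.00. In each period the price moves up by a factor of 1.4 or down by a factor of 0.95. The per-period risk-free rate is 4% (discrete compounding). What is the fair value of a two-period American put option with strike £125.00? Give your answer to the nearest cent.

Risk-neutral probability p = (1 + 0.04 − 0.95)/(1.4 − 0.95) = 0.0900/0.4500 = 0.2000
Terminal stock prices: S_uu = 215.6, S_ud = 146.3, S_dd = 99.27
Terminal payoffs (K − S): max(-90.6, 0) = 0, max(-21.3, 0) = 0, max(25.73, 0) = 25.73
Node u (S = 154): continuation = 1/1.04·[0.2000·0.0000 + 0.8000·0.0000] = 0.0000; exercise value = 0.0000 ≤ continuation, so V_u = 0.0000
Node d (S = 104.5): continuation = 1/1.04·[0.2000·0.0000 + 0.8000·25.7250] = 19.7885; exercise value = 20.5000 > continuation, so V_d = 20.5000 (exercise)
Node 0 (S = 110): continuation = 1/1.04·[0.2000·0.0000 + 0.8000·20.5000] = 15.7692; exercise value = 15.0000 ≤ continuation, so V_0 = 15.7692

£15.77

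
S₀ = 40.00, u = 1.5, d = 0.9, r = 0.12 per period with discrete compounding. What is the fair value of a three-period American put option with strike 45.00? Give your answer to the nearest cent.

Risk-neutral probability p = (1 + 0.12 − 0.9)/(1.5 − 0.9) = 0.2200/0.6000 = 0.3667
Terminal stock prices: S_uuu = 135, S_uud = 81, S_udd = 48.6, S_ddd = 29.16
Terminal payoffs (K − S): max(-90, 0) = 0, max(-36, 0) = 0, max(-3.6, 0) = 0, max(15.84, 0) = 15.84
Node uu (S = 90): continuation = 1/1.12·[0.3667·0.0000 + 0.6333·0.0000] = 0.0000; exercise value = 0.0000 ≤ continuation, so V_uu = 0.0000
Node ud (S = 54): continuation = 1/1.12·[0.3667·0.0000 + 0.6333·0.0000] = 0.0000; exercise value = 0.0000 ≤ continuation, so V_ud = 0.0000
Node dd (S = 32.4): continuation = 1/1.12·[0.3667·0.0000 + 0.6333·15.8400] = 8.9571; exercise value = 12.6000 > continuation, so V_dd = 12.6000 (exercise)
Node u (S = 60): continuation = 1/1.12·[0.3667·0.0000 + 0.6333·0.0000] = 0.0000; exercise value = 0.0000 ≤ continuation, so V_u = 0.0000
Node d (S = 36): continuation = 1/1.12·[0.3667·0.0000 + 0.6333·12.6000] = 7.1250; exercise value = 9.0000 > continuation, so V_d = 9.0000 (exercise)
Node 0 (S = 40): continuation = 1/1.12·[0.3667·0.0000 + 0.6333·9.0000] = 5.0893; exercise value = 5.0000 ≤ continuation, so V_0 = 5.0893

5.09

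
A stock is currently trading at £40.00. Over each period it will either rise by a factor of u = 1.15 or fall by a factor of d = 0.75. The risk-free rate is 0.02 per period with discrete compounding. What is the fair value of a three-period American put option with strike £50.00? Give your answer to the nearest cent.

Risk-neutral probability p = (1 + 0.02 − 0.75)/(1.15 − 0.75) = 0.2700/0.4000 = 0.6750
Terminal stock prices: S_uuu = 60.83, S_uud = 39.67, S_udd = 25.88, S_ddd = 16.88
Terminal payoffs (K − S): max(-10.83, 0) = 0, max(10.33, 0) = 10.33, max(24.12, 0) = 24.12, max(33.12, 0) = 33.12
Node uu (S = 52.9): continuation = 1/1.02·[0.6750·0.0000 + 0.3250·10.3250] = 3.2898; exercise value = 0.0000 ≤ continuation, so V_uu = 3.2898
Node ud (S = 34.5): continuation = 1/1.02·[0.6750·10.3250 + 0.3250·24.1250] = 14.5196; exercise value = 15.5000 > continuation, so V_ud = 15.5000 (exercise)
Node dd (S = 22.5): continuation = 1/1.02·[0.6750·24.1250 + 0.3250·33.1250] = 26.5196; exercise value = 27.5000 > continuation, so V_dd = 27.5000 (exercise)
Node u (S = 46): continuation = 1/1.02·[0.6750·3.2898 + 0.3250·15.5000] = 7.1158; exercise value = 4.0000 ≤ continuation, so V_u = 7.1158
Node d (S = 30): continuation = 1/1.02·[0.6750·15.5000 + 0.3250·27.5000] = 19.0196; exercise value = 20.0000 > continuation, so V_d = 20.0000 (exercise)
Node 0 (S = 40): continuation = 1/1.02·[0.6750·7.1158 + 0.3250·20.0000] = 11.0815; exercise value = 10.0000 ≤ continuation, so V_0 = 11.0815

£11.08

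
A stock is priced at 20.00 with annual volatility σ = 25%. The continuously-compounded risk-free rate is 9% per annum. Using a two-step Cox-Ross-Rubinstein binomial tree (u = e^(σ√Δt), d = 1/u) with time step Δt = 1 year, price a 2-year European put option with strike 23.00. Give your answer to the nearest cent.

2.46

CRR parameters: u = e^(σ√Δt) = e^(0.25·√1) = 1.2840, d = 1/u = 0.7788
Per-period rate: rΔt = 0.09·1 = 0.09, so R = e^0.09 = 1.0942
Risk-neutral probability p = (e^0.09 − 0.7788)/(1.2840 − 0.7788) = 0.3154/0.5052 = 0.6242
Terminal stock prices: S_uu = 32.97, S_ud = 20, S_dd = 12.13
Terminal payoffs (K − S): max(-9.974, 0) = 0, max(3, 0) = 3, max(10.87, 0) = 10.87
Node u (S = 25.68): V_u = e^(−0.09)·[0.6242·0.0000 + 0.3758·3.0000] = 1.0303
Node d (S = 15.58): V_d = e^(−0.09)·[0.6242·3.0000 + 0.3758·10.8694] = 5.4444
Node 0 (S = 20): V_0 = e^(−0.09)·[0.6242·1.0303 + 0.3758·5.4444] = 2.4576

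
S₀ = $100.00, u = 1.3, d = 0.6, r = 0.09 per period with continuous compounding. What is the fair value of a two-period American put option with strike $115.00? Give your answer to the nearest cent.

$21.20

Risk-neutral probability p = (e^0.09 − 0.6)/(1.3 − 0.6) = 0.4942/0.7000 = 0.7060
Terminal stock prices: S_uu = 169, S_ud = 78, S_dd = 36
Terminal payoffs (K − S): max(-54, 0) = 0, max(37, 0) = 37, max(79, 0) = 79
Node u (S = 130): continuation = e^(−0.09)·[0.7060·0.0000 + 0.2940·37.0000] = 9.9430; exercise value = 0.0000 ≤ continuation, so V_u = 9.9430
Node d (S = 60): continuation = e^(−0.09)·[0.7060·37.0000 + 0.2940·79.0000] = 45.1021; exercise value = 55.0000 > continuation, so V_d = 55.0000 (exercise)
Node 0 (S = 100): continuation = e^(−0.09)·[0.7060·9.9430 + 0.2940·55.0000] = 21.1953; exercise value = 15.0000 ≤ continuation, so V_0 = 21.1953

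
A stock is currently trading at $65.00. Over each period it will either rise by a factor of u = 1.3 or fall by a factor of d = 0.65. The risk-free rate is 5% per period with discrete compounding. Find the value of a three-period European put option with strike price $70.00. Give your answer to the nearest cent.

Risk-neutral probability p = (1 + 0.05 − 0.65)/(1.3 − 0.65) = 0.4000/0.6500 = 0.6154
Terminal stock prices: S_uuu = 142.8, S_uud = 71.4, S_udd = 35.7, S_ddd = 17.85
Terminal payoffs (K − S): max(-72.81, 0) = 0, max(-1.403, 0) = 0, max(34.3, 0) = 34.3, max(52.15, 0) = 52.15
Node uu (S = 109.9): V_uu = 1/1.05·[0.6154·0.0000 + 0.3846·0.0000] = 0.0000
Node ud (S = 54.93): V_ud = 1/1.05·[0.6154·0.0000 + 0.3846·34.2987] = 12.5636
Node dd (S = 27.46): V_dd = 1/1.05·[0.6154·34.2987 + 0.3846·52.1494] = 39.2042
Node u (S = 84.5): V_u = 1/1.05·[0.6154·0.0000 + 0.3846·12.5636] = 4.6021
Node d (S = 42.25): V_d = 1/1.05·[0.6154·12.5636 + 0.3846·39.2042] = 21.7238
Node 0 (S = 65): V_0 = 1/1.05·[0.6154·4.6021 + 0.3846·21.7238] = 10.6546

$10.65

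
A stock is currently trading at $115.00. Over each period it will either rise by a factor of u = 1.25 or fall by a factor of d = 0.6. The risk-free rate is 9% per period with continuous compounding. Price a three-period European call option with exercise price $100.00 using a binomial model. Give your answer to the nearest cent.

Risk-neutral probability p = (e^0.09 − 0.6)/(1.25 − 0.6) = 0.4942/0.6500 = 0.7603
Terminal stock prices: S_uuu = 224.6, S_uud = 107.8, S_udd = 51.75, S_ddd = 24.84
Terminal payoffs (S − K): max(124.6, 0) = 124.6, max(7.812, 0) = 7.812, max(-48.25, 0) = 0, max(-75.16, 0) = 0
Node uu (S = 179.7): V_uu = e^(−0.09)·[0.7603·124.6094 + 0.2397·7.8125] = 88.2944
Node ud (S = 86.25): V_ud = e^(−0.09)·[0.7603·7.8125 + 0.2397·0.0000] = 5.4284
Node dd (S = 41.4): V_dd = e^(−0.09)·[0.7603·0.0000 + 0.2397·0.0000] = 0.0000
Node u (S = 143.8): V_u = e^(−0.09)·[0.7603·88.2944 + 0.2397·5.4284] = 62.5392
Node d (S = 69): V_d = e^(−0.09)·[0.7603·5.4284 + 0.2397·0.0000] = 3.7718
Node 0 (S = 115): V_0 = e^(−0.09)·[0.7603·62.5392 + 0.2397·3.7718] = 44.2807

$44.28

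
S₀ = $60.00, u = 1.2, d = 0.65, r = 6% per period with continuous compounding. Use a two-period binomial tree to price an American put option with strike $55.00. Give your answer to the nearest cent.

$5.15

Risk-neutral probability p = (e^0.06 − 0.65)/(1.2 − 0.65) = 0.4118/0.5500 = 0.7488
Terminal stock prices: S_uu = 86.4, S_ud = 46.8, S_dd = 25.35
Terminal payoffs (K − S): max(-31.4, 0) = 0, max(8.2, 0) = 8.2, max(29.65, 0) = 29.65
Node u (S = 72): continuation = e^(−0.06)·[0.7488·0.0000 + 0.2512·8.2000] = 1.9399; exercise value = 0.0000 ≤ continuation, so V_u = 1.9399
Node d (S = 39): continuation = e^(−0.06)·[0.7488·8.2000 + 0.2512·29.6500] = 12.7970; exercise value = 16.0000 > continuation, so V_d = 16.0000 (exercise)
Node 0 (S = 60): continuation = e^(−0.06)·[0.7488·1.9399 + 0.2512·16.0000] = 5.1533; exercise value = 0.0000 ≤ continuation, so V_0 = 5.1533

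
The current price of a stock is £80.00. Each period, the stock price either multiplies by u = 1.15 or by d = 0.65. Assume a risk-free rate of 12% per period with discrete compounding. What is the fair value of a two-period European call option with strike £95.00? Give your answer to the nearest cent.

£7.61

Risk-neutral probability p = (1 + 0.12 − 0.65)/(1.15 − 0.65) = 0.4700/0.5000 = 0.9400
Terminal stock prices: S_uu = 105.8, S_ud = 59.8, S_dd = 33.8
Terminal payoffs (S − K): max(10.8, 0) = 10.8, max(-35.2, 0) = 0, max(-61.2, 0) = 0
Node u (S = 92): V_u = 1/1.12·[0.9400·10.8000 + 0.0600·0.0000] = 9.0643
Node d (S = 52): V_d = 1/1.12·[0.9400·0.0000 + 0.0600·0.0000] = 0.0000
Node 0 (S = 80): V_0 = 1/1.12·[0.9400·9.0643 + 0.0600·0.0000] = 7.6075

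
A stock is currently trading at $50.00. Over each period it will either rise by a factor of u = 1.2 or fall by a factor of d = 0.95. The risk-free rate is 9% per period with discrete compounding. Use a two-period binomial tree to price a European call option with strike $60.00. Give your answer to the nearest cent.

$3.17

Risk-neutral probability p = (1 + 0.09 − 0.95)/(1.2 − 0.95) = 0.1400/0.2500 = 0.5600
Terminal stock prices: S_uu = 72, S_ud = 57, S_dd = 45.12
Terminal payoffs (S − K): max(12, 0) = 12, max(-3, 0) = 0, max(-14.88, 0) = 0
Node u (S = 60): V_u = 1/1.09·[0.5600·12.0000 + 0.4400·0.0000] = 6.1651
Node d (S = 47.5): V_d = 1/1.09·[0.5600·0.0000 + 0.4400·0.0000] = 0.0000
Node 0 (S = 50): V_0 = 1/1.09·[0.5600·6.1651 + 0.4400·0.0000] = 3.1674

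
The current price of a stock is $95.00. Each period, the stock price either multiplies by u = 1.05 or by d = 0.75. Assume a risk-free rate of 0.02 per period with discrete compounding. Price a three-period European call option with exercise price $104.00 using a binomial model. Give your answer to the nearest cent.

$4.10

Risk-neutral probability p = (1 + 0.02 − 0.75)/(1.05 − 0.75) = 0.2700/0.3000 = 0.9000
Terminal stock prices: S_uuu = 110, S_uud = 78.55, S_udd = 56.11, S_ddd = 40.08
Terminal payoffs (S − K): max(5.974, 0) = 5.974, max(-25.45, 0) = 0, max(-47.89, 0) = 0, max(-63.92, 0) = 0
Node uu (S = 104.7): V_uu = 1/1.02·[0.9000·5.9744 + 0.1000·0.0000] = 5.2715
Node ud (S = 74.81): V_ud = 1/1.02·[0.9000·0.0000 + 0.1000·0.0000] = 0.0000
Node dd (S = 53.44): V_dd = 1/1.02·[0.9000·0.0000 + 0.1000·0.0000] = 0.0000
Node u (S = 99.75): V_u = 1/1.02·[0.9000·5.2715 + 0.1000·0.0000] = 4.6513
Node d (S = 71.25): V_d = 1/1.02·[0.9000·0.0000 + 0.1000·0.0000] = 0.0000
Node 0 (S = 95): V_0 = 1/1.02·[0.9000·4.6513 + 0.1000·0.0000] = 4.1041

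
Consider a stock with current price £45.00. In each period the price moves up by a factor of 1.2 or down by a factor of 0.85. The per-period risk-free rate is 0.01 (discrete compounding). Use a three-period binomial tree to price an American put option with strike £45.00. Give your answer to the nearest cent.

Risk-neutral probability p = (1 + 0.01 − 0.85)/(1.2 − 0.85) = 0.1600/0.3500 = 0.4571
Terminal stock prices: S_uuu = 77.76, S_uud = 55.08, S_udd = 39.01, S_ddd = 27.64
Terminal payoffs (K − S): max(-32.76, 0) = 0, max(-10.08, 0) = 0, max(5.985, 0) = 5.985, max(17.36, 0) = 17.36
Node uu (S = 64.8): continuation = 1/1.01·[0.4571·0.0000 + 0.5429·0.0000] = 0.0000; exercise value = 0.0000 ≤ continuation, so V_uu = 0.0000
Node ud (S = 45.9): continuation = 1/1.01·[0.4571·0.0000 + 0.5429·5.9850] = 3.2168; exercise value = 0.0000 ≤ continuation, so V_ud = 3.2168
Node dd (S = 32.51): continuation = 1/1.01·[0.4571·5.9850 + 0.5429·17.3644] = 12.0420; exercise value = 12.4875 > continuation, so V_dd = 12.4875 (exercise)
Node u (S = 54): continuation = 1/1.01·[0.4571·0.0000 + 0.5429·3.2168] = 1.7290; exercise value = 0.0000 ≤ continuation, so V_u = 1.7290
Node d (S = 38.25): continuation = 1/1.01·[0.4571·3.2168 + 0.5429·12.4875] = 8.1678; exercise value = 6.7500 ≤ continuation, so V_d = 8.1678
Node 0 (S = 45): continuation = 1/1.01·[0.4571·1.7290 + 0.5429·8.1678] = 5.1726; exercise value = 0.0000 ≤ continuation, so V_0 = 5.1726

£5.17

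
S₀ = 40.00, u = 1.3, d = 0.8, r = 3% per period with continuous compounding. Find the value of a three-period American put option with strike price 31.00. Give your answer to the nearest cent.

Risk-neutral probability p = (e^0.03 − 0.8)/(1.3 − 0.8) = 0.2305/0.5000 = 0.4609
Terminal stock prices: S_uuu = 87.88, S_uud = 54.08, S_udd = 33.28, S_ddd = 20.48
Terminal payoffs (K − S): max(-56.88, 0) = 0, max(-23.08, 0) = 0, max(-2.28, 0) = 0, max(10.52, 0) = 10.52
Node uu (S = 67.6): continuation = e^(−0.03)·[0.4609·0.0000 + 0.5391·0.0000] = 0.0000; exercise value = 0.0000 ≤ continuation, so V_uu = 0.0000
Node ud (S = 41.6): continuation = e^(−0.03)·[0.4609·0.0000 + 0.5391·0.0000] = 0.0000; exercise value = 0.0000 ≤ continuation, so V_ud = 0.0000
Node dd (S = 25.6): continuation = e^(−0.03)·[0.4609·0.0000 + 0.5391·10.5200] = 5.5036; exercise value = 5.4000 ≤ continuation, so V_dd = 5.5036
Node u (S = 52): continuation = e^(−0.03)·[0.4609·0.0000 + 0.5391·0.0000] = 0.0000; exercise value = 0.0000 ≤ continuation, so V_u = 0.0000
Node d (S = 32): continuation = e^(−0.03)·[0.4609·0.0000 + 0.5391·5.5036] = 2.8793; exercise value = 0.0000 ≤ continuation, so V_d = 2.8793
Node 0 (S = 40): continuation = e^(−0.03)·[0.4609·0.0000 + 0.5391·2.8793] = 1.5063; exercise value = 0.0000 ≤ continuation, so V_0 = 1.5063

1.51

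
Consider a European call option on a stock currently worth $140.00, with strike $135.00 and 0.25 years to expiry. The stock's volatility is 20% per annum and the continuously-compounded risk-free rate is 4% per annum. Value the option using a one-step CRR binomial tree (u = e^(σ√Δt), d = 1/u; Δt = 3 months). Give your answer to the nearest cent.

$10.26

CRR parameters: u = e^(σ√Δt) = e^(0.2·√0.25) = 1.1052, d = 1/u = 0.9048
Per-period rate: rΔt = 0.04·0.25 = 0.01, so R = e^0.01 = 1.0101
Risk-neutral probability p = (e^0.01 − 0.9048)/(1.1052 − 0.9048) = 0.1052/0.2003 = 0.5252
Terminal stock prices: S_u = 154.7, S_d = 126.7
Terminal payoffs (S − K): max(19.72, 0) = 19.72, max(-8.323, 0) = 0
Node 0 (S = 140): V_0 = e^(−0.01)·[0.5252·19.7239 + 0.4748·0.0000] = 10.2557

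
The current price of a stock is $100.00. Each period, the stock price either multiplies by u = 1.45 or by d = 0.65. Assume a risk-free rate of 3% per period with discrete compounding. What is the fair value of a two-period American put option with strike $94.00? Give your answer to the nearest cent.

Risk-neutral probability p = (1 + 0.03 − 0.65)/(1.45 − 0.65) = 0.3800/0.8000 = 0.4750
Terminal stock prices: S_uu = 210.2, S_ud = 94.25, S_dd = 42.25
Terminal payoffs (K − S): max(-116.2, 0) = 0, max(-0.25, 0) = 0, max(51.75, 0) = 51.75
Node u (S = 145): continuation = 1/1.03·[0.4750·0.0000 + 0.5250·0.0000] = 0.0000; exercise value = 0.0000 ≤ continuation, so V_u = 0.0000
Node d (S = 65): continuation = 1/1.03·[0.4750·0.0000 + 0.5250·51.7500] = 26.3774; exercise value = 29.0000 > continuation, so V_d = 29.0000 (exercise)
Node 0 (S = 100): continuation = 1/1.03·[0.4750·0.0000 + 0.5250·29.0000] = 14.7816; exercise value = 0.0000 ≤ continuation, so V_0 = 14.7816

$14.78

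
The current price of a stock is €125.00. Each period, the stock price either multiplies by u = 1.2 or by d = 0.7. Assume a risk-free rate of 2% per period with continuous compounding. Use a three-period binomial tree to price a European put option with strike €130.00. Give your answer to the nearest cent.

€18.70

Risk-neutral probability p = (e^0.02 − 0.7)/(1.2 − 0.7) = 0.3202/0.5000 = 0.6404
Terminal stock prices: S_uuu = 216, S_uud = 126, S_udd = 73.5, S_ddd = 42.87
Terminal payoffs (K − S): max(-86, 0) = 0, max(4, 0) = 4, max(56.5, 0) = 56.5, max(87.12, 0) = 87.12
Node uu (S = 180): V_uu = e^(−0.02)·[0.6404·0.0000 + 0.3596·4.0000] = 1.4099
Node ud (S = 105): V_ud = e^(−0.02)·[0.6404·4.0000 + 0.3596·56.5000] = 22.4258
Node dd (S = 61.25): V_dd = e^(−0.02)·[0.6404·56.5000 + 0.3596·87.1250] = 66.1758
Node u (S = 150): V_u = e^(−0.02)·[0.6404·1.4099 + 0.3596·22.4258] = 8.7896
Node d (S = 87.5): V_d = e^(−0.02)·[0.6404·22.4258 + 0.3596·66.1758] = 37.4026
Node 0 (S = 125): V_0 = e^(−0.02)·[0.6404·8.7896 + 0.3596·37.4026] = 18.7010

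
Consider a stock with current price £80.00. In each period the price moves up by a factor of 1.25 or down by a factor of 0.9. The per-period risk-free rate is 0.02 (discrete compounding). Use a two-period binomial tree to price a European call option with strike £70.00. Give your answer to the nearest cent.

Risk-neutral probability p = (1 + 0.02 − 0.9)/(1.25 − 0.9) = 0.1200/0.3500 = 0.3429
Terminal stock prices: S_uu = 125, S_ud = 90, S_dd = 64.8
Terminal payoffs (S − K): max(55, 0) = 55, max(20, 0) = 20, max(-5.2, 0) = 0
Node u (S = 100): V_u = 1/1.02·[0.3429·55.0000 + 0.6571·20.0000] = 31.3725
Node d (S = 72): V_d = 1/1.02·[0.3429·20.0000 + 0.6571·0.0000] = 6.7227
Node 0 (S = 80): V_0 = 1/1.02·[0.3429·31.3725 + 0.6571·6.7227] = 14.8765

£14.88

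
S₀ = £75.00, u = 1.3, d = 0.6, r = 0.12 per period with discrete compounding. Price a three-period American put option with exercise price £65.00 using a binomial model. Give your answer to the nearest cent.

£5.64

Risk-neutral probability p = (1 + 0.12 − 0.6)/(1.3 − 0.6) = 0.5200/0.7000 = 0.7429
Terminal stock prices: S_uuu = 164.8, S_uud = 76.05, S_udd = 35.1, S_ddd = 16.2
Terminal payoffs (K − S): max(-99.78, 0) = 0, max(-11.05, 0) = 0, max(29.9, 0) = 29.9, max(48.8, 0) = 48.8
Node uu (S = 126.8): continuation = 1/1.12·[0.7429·0.0000 + 0.2571·0.0000] = 0.0000; exercise value = 0.0000 ≤ continuation, so V_uu = 0.0000
Node ud (S = 58.5): continuation = 1/1.12·[0.7429·0.0000 + 0.2571·29.9000] = 6.8648; exercise value = 6.5000 ≤ continuation, so V_ud = 6.8648
Node dd (S = 27): continuation = 1/1.12·[0.7429·29.9000 + 0.2571·48.8000] = 31.0357; exercise value = 38.0000 > continuation, so V_dd = 38.0000 (exercise)
Node u (S = 97.5): continuation = 1/1.12·[0.7429·0.0000 + 0.2571·6.8648] = 1.5761; exercise value = 0.0000 ≤ continuation, so V_u = 1.5761
Node d (S = 45): continuation = 1/1.12·[0.7429·6.8648 + 0.2571·38.0000] = 13.2777; exercise value = 20.0000 > continuation, so V_d = 20.0000 (exercise)
Node 0 (S = 75): continuation = 1/1.12·[0.7429·1.5761 + 0.2571·20.0000] = 5.6372; exercise value = 0.0000 ≤ continuation, so V_0 = 5.6372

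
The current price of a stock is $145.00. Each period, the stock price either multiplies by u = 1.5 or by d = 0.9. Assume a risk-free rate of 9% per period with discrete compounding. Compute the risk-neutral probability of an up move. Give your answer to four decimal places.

Risk-neutral probability p = (1 + 0.09 − 0.9)/(1.5 − 0.9) = 0.1900/0.6000 = 0.3167

p = 0.3167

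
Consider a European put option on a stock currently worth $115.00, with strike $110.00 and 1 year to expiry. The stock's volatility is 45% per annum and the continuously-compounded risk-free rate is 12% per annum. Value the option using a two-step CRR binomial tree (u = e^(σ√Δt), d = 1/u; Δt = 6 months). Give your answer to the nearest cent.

CRR parameters: u = e^(σ√Δt) = e^(0.45·√0.5) = 1.3746, d = 1/u = 0.7275
Per-period rate: rΔt = 0.12·0.5 = 0.06, so R = e^0.06 = 1.0618
Risk-neutral probability p = (e^0.06 − 0.7275)/(1.3746 − 0.7275) = 0.3344/0.6472 = 0.5167
Terminal stock prices: S_uu = 217.3, S_ud = 115, S_dd = 60.86
Terminal payoffs (K − S): max(-107.3, 0) = 0, max(-5, 0) = 0, max(49.14, 0) = 49.14
Node u (S = 158.1): V_u = e^(−0.06)·[0.5167·0.0000 + 0.4833·0.0000] = 0.0000
Node d (S = 83.66): V_d = e^(−0.06)·[0.5167·0.0000 + 0.4833·49.1424] = 22.3692
Node 0 (S = 115): V_0 = e^(−0.06)·[0.5167·0.0000 + 0.4833·22.3692] = 10.1823

$10.18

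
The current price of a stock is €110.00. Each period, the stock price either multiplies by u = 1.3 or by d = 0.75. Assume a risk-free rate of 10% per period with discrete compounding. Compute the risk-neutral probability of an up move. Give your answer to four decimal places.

p = 0.6364

Risk-neutral probability p = (1 + 0.1 − 0.75)/(1.3 − 0.75) = 0.3500/0.5500 = 0.6364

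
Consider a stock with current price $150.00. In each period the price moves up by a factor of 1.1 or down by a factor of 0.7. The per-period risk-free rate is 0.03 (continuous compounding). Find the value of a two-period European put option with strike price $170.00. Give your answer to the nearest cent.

Risk-neutral probability p = (e^0.03 − 0.7)/(1.1 − 0.7) = 0.3305/0.4000 = 0.8261
Terminal stock prices: S_uu = 181.5, S_ud = 115.5, S_dd = 73.5
Terminal payoffs (K − S): max(-11.5, 0) = 0, max(54.5, 0) = 54.5, max(96.5, 0) = 96.5
Node u (S = 165): V_u = e^(−0.03)·[0.8261·0.0000 + 0.1739·54.5000] = 9.1955
Node d (S = 105): V_d = e^(−0.03)·[0.8261·54.5000 + 0.1739·96.5000] = 59.9757
Node 0 (S = 150): V_0 = e^(−0.03)·[0.8261·9.1955 + 0.1739·59.9757] = 17.4917

$17.49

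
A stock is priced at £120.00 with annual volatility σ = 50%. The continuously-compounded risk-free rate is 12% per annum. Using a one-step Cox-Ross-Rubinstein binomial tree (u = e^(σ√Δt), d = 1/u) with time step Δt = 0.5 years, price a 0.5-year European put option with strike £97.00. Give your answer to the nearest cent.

£6.02

CRR parameters: u = e^(σ√Δt) = e^(0.5·√0.5) = 1.4241, d = 1/u = 0.7022
Per-period rate: rΔt = 0.12·0.5 = 0.06, so R = e^0.06 = 1.0618
Risk-neutral probability p = (e^0.06 − 0.7022)/(1.4241 − 0.7022) = 0.3596/0.7219 = 0.4982
Terminal stock prices: S_u = 170.9, S_d = 84.26
Terminal payoffs (K − S): max(-73.89, 0) = 0, max(12.74, 0) = 12.74
Node 0 (S = 120): V_0 = e^(−0.06)·[0.4982·0.0000 + 0.5018·12.7374] = 6.0197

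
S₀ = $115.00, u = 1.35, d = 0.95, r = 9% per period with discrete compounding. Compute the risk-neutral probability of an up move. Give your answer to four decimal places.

Risk-neutral probability p = (1 + 0.09 − 0.95)/(1.35 − 0.95) = 0.1400/0.4000 = 0.3500

p = 0.3500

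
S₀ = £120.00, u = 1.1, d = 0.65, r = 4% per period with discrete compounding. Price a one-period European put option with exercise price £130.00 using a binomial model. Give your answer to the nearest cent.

Risk-neutral probability p = (1 + 0.04 − 0.65)/(1.1 − 0.65) = 0.3900/0.4500 = 0.8667
Terminal stock prices: S_u = 132, S_d = 78
Terminal payoffs (K − S): max(-2, 0) = 0, max(52, 0) = 52
Node 0 (S = 120): V_0 = 1/1.04·[0.8667·0.0000 + 0.1333·52.0000] = 6.6667

£6.67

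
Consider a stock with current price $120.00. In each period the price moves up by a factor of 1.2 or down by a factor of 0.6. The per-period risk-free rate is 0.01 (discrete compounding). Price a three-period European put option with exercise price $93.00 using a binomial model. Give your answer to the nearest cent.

$10.28

Risk-neutral probability p = (1 + 0.01 − 0.6)/(1.2 − 0.6) = 0.4100/0.6000 = 0.6833
Terminal stock prices: S_uuu = 207.4, S_uud = 103.7, S_udd = 51.84, S_ddd = 25.92
Terminal payoffs (K − S): max(-114.4, 0) = 0, max(-10.68, 0) = 0, max(41.16, 0) = 41.16, max(67.08, 0) = 67.08
Node uu (S = 172.8): V_uu = 1/1.01·[0.6833·0.0000 + 0.3167·0.0000] = 0.0000
Node ud (S = 86.4): V_ud = 1/1.01·[0.6833·0.0000 + 0.3167·41.1600] = 12.9050
Node dd (S = 43.2): V_dd = 1/1.01·[0.6833·41.1600 + 0.3167·67.0800] = 48.8792
Node u (S = 144): V_u = 1/1.01·[0.6833·0.0000 + 0.3167·12.9050] = 4.0461
Node d (S = 72): V_d = 1/1.01·[0.6833·12.9050 + 0.3167·48.8792] = 24.0562
Node 0 (S = 120): V_0 = 1/1.01·[0.6833·4.0461 + 0.3167·24.0562] = 10.2798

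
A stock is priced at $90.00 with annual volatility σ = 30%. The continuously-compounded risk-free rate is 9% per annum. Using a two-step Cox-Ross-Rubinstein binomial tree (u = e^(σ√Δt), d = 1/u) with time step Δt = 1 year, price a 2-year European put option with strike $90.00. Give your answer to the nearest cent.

CRR parameters: u = e^(σ√Δt) = e^(0.3·√1) = 1.3499, d = 1/u = 0.7408
Per-period rate: rΔt = 0.09·1 = 0.09, so R = e^0.09 = 1.0942
Risk-neutral probability p = (e^0.09 − 0.7408)/(1.3499 − 0.7408) = 0.3534/0.6090 = 0.5802
Terminal stock prices: S_uu = 164, S_ud = 90, S_dd = 49.39
Terminal payoffs (K − S): max(-73.99, 0) = 0, max(0, 0) = 0, max(40.61, 0) = 40.61
Node u (S = 121.5): V_u = e^(−0.09)·[0.5802·0.0000 + 0.4198·0.0000] = 0.0000
Node d (S = 66.67): V_d = e^(−0.09)·[0.5802·0.0000 + 0.4198·40.6070] = 15.5802
Node 0 (S = 90): V_0 = e^(−0.09)·[0.5802·0.0000 + 0.4198·15.5802] = 5.9778

$5.98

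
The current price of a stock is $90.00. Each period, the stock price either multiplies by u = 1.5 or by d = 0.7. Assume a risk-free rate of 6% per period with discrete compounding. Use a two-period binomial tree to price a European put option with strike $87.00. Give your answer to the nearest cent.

Risk-neutral probability p = (1 + 0.06 − 0.7)/(1.5 − 0.7) = 0.3600/0.8000 = 0.4500
Terminal stock prices: S_uu = 202.5, S_ud = 94.5, S_dd = 44.1
Terminal payoffs (K − S): max(-115.5, 0) = 0, max(-7.5, 0) = 0, max(42.9, 0) = 42.9
Node u (S = 135): V_u = 1/1.06·[0.4500·0.0000 + 0.5500·0.0000] = 0.0000
Node d (S = 63): V_d = 1/1.06·[0.4500·0.0000 + 0.5500·42.9000] = 22.2594
Node 0 (S = 90): V_0 = 1/1.06·[0.4500·0.0000 + 0.5500·22.2594] = 11.5497

$11.55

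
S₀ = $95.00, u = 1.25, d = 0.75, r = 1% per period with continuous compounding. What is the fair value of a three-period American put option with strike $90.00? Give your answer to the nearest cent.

Risk-neutral probability p = (e^0.01 − 0.75)/(1.25 − 0.75) = 0.2601/0.5000 = 0.5201
Terminal stock prices: S_uuu = 185.5, S_uud = 111.3, S_udd = 66.8, S_ddd = 40.08
Terminal payoffs (K − S): max(-95.55, 0) = 0, max(-21.33, 0) = 0, max(23.2, 0) = 23.2, max(49.92, 0) = 49.92
Node uu (S = 148.4): continuation = e^(−0.01)·[0.5201·0.0000 + 0.4799·0.0000] = 0.0000; exercise value = 0.0000 ≤ continuation, so V_uu = 0.0000
Node ud (S = 89.06): continuation = e^(−0.01)·[0.5201·0.0000 + 0.4799·23.2031] = 11.0244; exercise value = 0.9375 ≤ continuation, so V_ud = 11.0244
Node dd (S = 53.44): continuation = e^(−0.01)·[0.5201·23.2031 + 0.4799·49.9219] = 35.6670; exercise value = 36.5625 > continuation, so V_dd = 36.5625 (exercise)
Node u (S = 118.8): continuation = e^(−0.01)·[0.5201·0.0000 + 0.4799·11.0244] = 5.2380; exercise value = 0.0000 ≤ continuation, so V_u = 5.2380
Node d (S = 71.25): continuation = e^(−0.01)·[0.5201·11.0244 + 0.4799·36.5625] = 23.0485; exercise value = 18.7500 ≤ continuation, so V_d = 23.0485
Node 0 (S = 95): continuation = e^(−0.01)·[0.5201·5.2380 + 0.4799·23.0485] = 13.6480; exercise value = 0.0000 ≤ continuation, so V_0 = 13.6480

$13.65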